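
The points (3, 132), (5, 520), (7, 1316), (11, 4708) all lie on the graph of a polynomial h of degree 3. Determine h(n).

Write h(n) = an^3 + bn^2 + cn + d. Substituting each data point gives a linear system:
  27a + 9b + 3c + d = 132
  125a + 25b + 5c + d = 520
  343a + 49b + 7c + d = 1316
  1331a + 121b + 11c + d = 4708
Solving the system yields a = 3, b = 6, c = -1, d = 0.
So h(n) = 3n^3 + 6n^2 - n.
Check: h(5) = 520. ✓

h(n) = 3n^3 + 6n^2 - n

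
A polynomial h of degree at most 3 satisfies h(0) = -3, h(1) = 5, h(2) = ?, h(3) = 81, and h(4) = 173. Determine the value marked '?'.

29

On equispaced nodes a degree-3 polynomial has vanishing fourth forward difference, so
  h(0) - 4·h(1) + 6·h(2) - 4·h(3) + h(4) = 0.
Substituting the known values and solving for h(2):
  6·h(2) = 174
  h(2) = 29.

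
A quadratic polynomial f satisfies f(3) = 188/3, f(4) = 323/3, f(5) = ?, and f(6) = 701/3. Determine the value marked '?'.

On equispaced nodes a degree-2 polynomial has vanishing third forward difference, so
  - f(3) + 3·f(4) - 3·f(5) + f(6) = 0.
Substituting the known values and solving for f(5):
  -3·f(5) = -494
  f(5) = 494/3.

494/3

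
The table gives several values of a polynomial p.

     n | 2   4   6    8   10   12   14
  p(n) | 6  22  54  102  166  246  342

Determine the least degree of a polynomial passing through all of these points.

Forward differences of the values at n = 2, 4, 6, 8, 10, 12, 14:
  p  : 6  22  54  102  166  246  342
  Δ  : 16  32  48  64  80  96
  Δ^2: 16  16  16  16  16
  Δ^3: 0  0  0  0
  Δ^4: 0  0  0
  Δ^5: 0  0
  Δ^6: 0
The second differences are constant (16) and nonzero, while all higher differences vanish, so the minimal degree is 2.

2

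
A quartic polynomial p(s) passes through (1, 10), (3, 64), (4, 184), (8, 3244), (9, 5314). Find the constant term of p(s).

Write p(s) = as^4 + bs^3 + cs^2 + ds + e. Substituting each data point gives a linear system:
  a + b + c + d + e = 10
  81a + 27b + 9c + 3d + e = 64
  256a + 64b + 16c + 4d + e = 184
  4096a + 512b + 64c + 8d + e = 3244
  6561a + 729b + 81c + 9d + e = 5314
Solving the system yields a = 1, b = -2, c = 2, d = 5, e = 4.
So p(s) = s⁴ - 2s³ + 2s² + 5s + 4.
The constant term is 4.

4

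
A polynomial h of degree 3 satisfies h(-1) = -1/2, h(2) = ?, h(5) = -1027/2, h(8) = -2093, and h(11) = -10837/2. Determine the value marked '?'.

On equispaced nodes a degree-3 polynomial has vanishing fourth forward difference, so
  h(-1) - 4·h(2) + 6·h(5) - 4·h(8) + h(11) = 0.
Substituting the known values and solving for h(2):
  -4·h(2) = 128
  h(2) = -32.

-32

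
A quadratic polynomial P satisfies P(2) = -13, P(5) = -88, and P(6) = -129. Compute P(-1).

Using the Lagrange interpolation formula with nodes 2, 5, 6:
  L_0(n) = (n - 5)(n - 6) / 12
  L_1(n) = (n - 2)(n - 6) / -3
  L_2(n) = (n - 2)(n - 5) / 4
Then P(n) = -13·L_0(n) - 88·L_1(n) - 129·L_2(n).
Expanding and collecting terms gives P(n) = -4n^2 + 3n - 3.
Evaluating at n = -1: P(-1) = -10.

-10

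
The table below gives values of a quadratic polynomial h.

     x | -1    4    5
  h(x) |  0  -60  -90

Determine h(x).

h(x) = -3x^2 - 3x

Using the Lagrange interpolation formula with nodes -1, 4, 5:
  L_0(x) = (x - 4)(x - 5) / 30
  L_1(x) = (x + 1)(x - 5) / -5
  L_2(x) = (x + 1)(x - 4) / 6
Then h(x) = 0·L_0(x) - 60·L_1(x) - 90·L_2(x).
Expanding and collecting terms gives h(x) = -3x^2 - 3x.
Check: h(5) = -90. ✓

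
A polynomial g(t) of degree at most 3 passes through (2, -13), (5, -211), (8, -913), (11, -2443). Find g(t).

Write g(t) = at^3 + bt^2 + ct + d. Substituting each data point gives a linear system:
  8a + 4b + 2c + d = -13
  125a + 25b + 5c + d = -211
  512a + 64b + 8c + d = -913
  1331a + 121b + 11c + d = -2443
Solving the system yields a = -2, b = 2, c = -2, d = -1.
So g(t) = -2t^3 + 2t^2 - 2t - 1.
Check: g(8) = -913. ✓

g(t) = -2t^3 + 2t^2 - 2t - 1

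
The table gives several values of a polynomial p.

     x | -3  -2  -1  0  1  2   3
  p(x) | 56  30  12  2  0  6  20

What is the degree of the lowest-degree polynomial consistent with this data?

Forward differences of the values at x = -3, -2, -1, 0, 1, 2, 3:
  p  : 56  30  12  2  0  6  20
  Δ  : -26  -18  -10  -2  6  14
  Δ^2: 8  8  8  8  8
  Δ^3: 0  0  0  0
  Δ^4: 0  0  0
  Δ^5: 0  0
  Δ^6: 0
The second differences are constant (8) and nonzero, while all higher differences vanish, so the minimal degree is 2.

2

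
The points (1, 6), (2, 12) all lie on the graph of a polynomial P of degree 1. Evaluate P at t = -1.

-6

Write P(t) = at + b. Substituting each data point gives a linear system:
  a + b = 6
  2a + b = 12
Solving the system yields a = 6, b = 0.
So P(t) = 6t.
Then P(-1) = -6.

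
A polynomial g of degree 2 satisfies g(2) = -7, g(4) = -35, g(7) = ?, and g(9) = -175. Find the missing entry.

-107

The 3 known points determine the degree-2 polynomial uniquely.
Write g(n) = an^2 + bn + c. Substituting each data point gives a linear system:
  4a + 2b + c = -7
  16a + 4b + c = -35
  81a + 9b + c = -175
Solving the system yields a = -2, b = -2, c = 5.
So g(n) = -2n^2 - 2n + 5.
Then g(7) = -107.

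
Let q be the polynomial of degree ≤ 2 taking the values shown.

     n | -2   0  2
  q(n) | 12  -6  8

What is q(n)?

q(n) = 4n^2 - n - 6

Using the Lagrange interpolation formula with nodes -2, 0, 2:
  L_0(n) = n(n - 2) / 8
  L_1(n) = (n + 2)(n - 2) / -4
  L_2(n) = (n + 2)n / 8
Then q(n) = 12·L_0(n) - 6·L_1(n) + 8·L_2(n).
Expanding and collecting terms gives q(n) = 4n² - n - 6.
Check: q(-2) = 12. ✓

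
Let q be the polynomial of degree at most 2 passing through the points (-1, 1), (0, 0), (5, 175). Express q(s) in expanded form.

Using the Lagrange interpolation formula with nodes -1, 0, 5:
  L_0(s) = s(s - 5) / 6
  L_1(s) = (s + 1)(s - 5) / -5
  L_2(s) = (s + 1)s / 30
Then q(s) = 1·L_0(s) + 0·L_1(s) + 175·L_2(s).
Expanding and collecting terms gives q(s) = 6s² + 5s.
Check: q(5) = 175. ✓

q(s) = 6s^2 + 5s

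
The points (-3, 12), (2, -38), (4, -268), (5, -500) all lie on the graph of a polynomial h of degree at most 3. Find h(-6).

Using the Lagrange interpolation formula with nodes -3, 2, 4, 5:
  L_0(n) = (n - 2)(n - 4)(n - 5) / -280
  L_1(n) = (n + 3)(n - 4)(n - 5) / 30
  L_2(n) = (n + 3)(n - 2)(n - 5) / -14
  L_3(n) = (n + 3)(n - 2)(n - 4) / 24
Then h(n) = 12·L_0(n) - 38·L_1(n) - 268·L_2(n) - 500·L_3(n).
Expanding and collecting terms gives h(n) = -3n^3 - 6n^2 + 5n.
Evaluating at n = -6: h(-6) = 402.

402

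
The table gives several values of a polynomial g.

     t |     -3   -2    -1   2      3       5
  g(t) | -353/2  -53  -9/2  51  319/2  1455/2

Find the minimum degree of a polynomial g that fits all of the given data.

Divided differences on the nodes -3, -2, -1, 2, 3, 5:
  order 0: -353/2  -53  -9/2  51  319/2  1455/2
  order 1: 247/2  97/2  37/2  217/2  284
  order 2: -75/2  -15/2  45/2  117/2
  order 3: 6  6  6
  order 4: 0  0
  order 5: 0
The order-3 divided differences are all 6 (nonzero) and every higher order vanishes, so the data lies on a polynomial of degree exactly 3.

3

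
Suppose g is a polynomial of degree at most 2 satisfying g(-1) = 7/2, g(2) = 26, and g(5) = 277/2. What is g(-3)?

Forward differences of the values at t = -1, 2, 5:
  g  : 7/2  26  277/2
  Δ  : 45/2  225/2
  Δ^2: 90
The second differences are constant, confirming degree 2.
Interpolating (Newton forward form) and evaluating at t = -3 gives g(-3) = 77/2.

77/2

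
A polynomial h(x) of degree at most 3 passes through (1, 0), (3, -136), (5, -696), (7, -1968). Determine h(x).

Using the Lagrange interpolation formula with nodes 1, 3, 5, 7:
  L_0(x) = (x - 3)(x - 5)(x - 7) / -48
  L_1(x) = (x - 1)(x - 5)(x - 7) / 16
  L_2(x) = (x - 1)(x - 3)(x - 7) / -16
  L_3(x) = (x - 1)(x - 3)(x - 5) / 48
Then h(x) = 0·L_0(x) - 136·L_1(x) - 696·L_2(x) - 1968·L_3(x).
Expanding and collecting terms gives h(x) = -6x^3 + x^2 + 6x - 1.
Check: h(1) = 0. ✓

h(x) = -6x^3 + x^2 + 6x - 1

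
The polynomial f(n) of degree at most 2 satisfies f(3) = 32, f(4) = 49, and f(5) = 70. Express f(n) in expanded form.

Using the Lagrange interpolation formula with nodes 3, 4, 5:
  L_0(n) = (n - 4)(n - 5) / 2
  L_1(n) = (n - 3)(n - 5) / -1
  L_2(n) = (n - 3)(n - 4) / 2
Then f(n) = 32·L_0(n) + 49·L_1(n) + 70·L_2(n).
Expanding and collecting terms gives f(n) = 2n^2 + 3n + 5.
Check: f(4) = 49. ✓

f(n) = 2n^2 + 3n + 5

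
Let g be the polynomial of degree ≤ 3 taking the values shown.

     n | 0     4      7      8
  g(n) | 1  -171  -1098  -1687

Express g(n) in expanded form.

Write g(n) = an^3 + bn^2 + cn + d. Substituting each data point gives a linear system:
  d = 1
  64a + 16b + 4c + d = -171
  343a + 49b + 7c + d = -1098
  512a + 64b + 8c + d = -1687
Solving the system yields a = -4, b = 6, c = -3, d = 1.
So g(n) = -4n³ + 6n² - 3n + 1.
Check: g(8) = -1687. ✓

g(n) = -4n^3 + 6n^2 - 3n + 1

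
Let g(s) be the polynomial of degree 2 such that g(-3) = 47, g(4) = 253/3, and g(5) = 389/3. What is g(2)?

Write g(s) = as^2 + bs + c. Substituting each data point gives a linear system:
  9a - 3b + c = 47
  16a + 4b + c = 253/3
  25a + 5b + c = 389/3
Solving the system yields a = 5, b = 1/3, c = 3.
So g(s) = 5s² + (1/3)s + 3.
Then g(2) = 71/3.

71/3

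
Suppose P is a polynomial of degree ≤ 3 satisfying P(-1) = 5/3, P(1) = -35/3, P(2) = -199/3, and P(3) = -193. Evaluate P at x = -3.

87

Using the Lagrange interpolation formula with nodes -1, 1, 2, 3:
  L_0(x) = (x - 1)(x - 2)(x - 3) / -24
  L_1(x) = (x + 1)(x - 2)(x - 3) / 4
  L_2(x) = (x + 1)(x - 1)(x - 3) / -3
  L_3(x) = (x + 1)(x - 1)(x - 2) / 8
Then P(x) = 5/3·L_0(x) - 35/3·L_1(x) - 199/3·L_2(x) - 193·L_3(x).
Expanding and collecting terms gives P(x) = -5x^3 - 6x^2 - (5/3)x + 1.
Evaluating at x = -3: P(-3) = 87.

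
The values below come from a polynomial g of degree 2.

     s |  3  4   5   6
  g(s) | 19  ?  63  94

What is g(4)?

38

The 3 known points determine the degree-2 polynomial uniquely.
Write g(s) = as^2 + bs + c. Substituting each data point gives a linear system:
  9a + 3b + c = 19
  25a + 5b + c = 63
  36a + 6b + c = 94
Solving the system yields a = 3, b = -2, c = -2.
So g(s) = 3s^2 - 2s - 2.
Then g(4) = 38.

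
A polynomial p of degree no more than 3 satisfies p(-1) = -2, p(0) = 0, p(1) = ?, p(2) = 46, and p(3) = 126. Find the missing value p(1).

10

On equispaced nodes a degree-3 polynomial has vanishing fourth forward difference, so
  p(-1) - 4·p(0) + 6·p(1) - 4·p(2) + p(3) = 0.
Substituting the known values and solving for p(1):
  6·p(1) = 60
  p(1) = 10.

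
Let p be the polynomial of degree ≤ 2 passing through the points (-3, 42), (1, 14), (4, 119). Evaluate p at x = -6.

Using the Lagrange interpolation formula with nodes -3, 1, 4:
  L_0(x) = (x - 1)(x - 4) / 28
  L_1(x) = (x + 3)(x - 4) / -12
  L_2(x) = (x + 3)(x - 1) / 21
Then p(x) = 42·L_0(x) + 14·L_1(x) + 119·L_2(x).
Expanding and collecting terms gives p(x) = 6x^2 + 5x + 3.
Evaluating at x = -6: p(-6) = 189.

189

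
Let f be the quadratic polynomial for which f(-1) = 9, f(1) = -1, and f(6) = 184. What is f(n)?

Write f(n) = an^2 + bn + c. Substituting each data point gives a linear system:
  a - b + c = 9
  a + b + c = -1
  36a + 6b + c = 184
Solving the system yields a = 6, b = -5, c = -2.
So f(n) = 6n² - 5n - 2.
Check: f(1) = -1. ✓

f(n) = 6n^2 - 5n - 2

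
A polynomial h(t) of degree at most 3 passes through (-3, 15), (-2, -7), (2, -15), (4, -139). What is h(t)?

Write h(t) = at^3 + bt^2 + ct + d. Substituting each data point gives a linear system:
  -27a + 9b - 3c + d = 15
  -8a + 4b - 2c + d = -7
  8a + 4b + 2c + d = -15
  64a + 16b + 4c + d = -139
Solving the system yields a = -2, b = -2, c = 6, d = -3.
So h(t) = -2t³ - 2t² + 6t - 3.
Check: h(2) = -15. ✓

h(t) = -2t^3 - 2t^2 + 6t - 3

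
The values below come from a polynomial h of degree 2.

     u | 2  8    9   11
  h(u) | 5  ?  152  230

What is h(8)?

119

The 3 known points determine the degree-2 polynomial uniquely.
Write h(u) = au^2 + bu + c. Substituting each data point gives a linear system:
  4a + 2b + c = 5
  81a + 9b + c = 152
  121a + 11b + c = 230
Solving the system yields a = 2, b = -1, c = -1.
So h(u) = 2u^2 - u - 1.
Then h(8) = 119.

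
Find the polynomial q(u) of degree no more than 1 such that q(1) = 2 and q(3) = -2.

Write q(u) = au + b. Substituting each data point gives a linear system:
  a + b = 2
  3a + b = -2
Solving the system yields a = -2, b = 4.
So q(u) = -2u + 4.
Check: q(3) = -2. ✓

q(u) = -2u + 4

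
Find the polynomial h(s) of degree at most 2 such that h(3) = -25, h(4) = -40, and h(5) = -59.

h(s) = -2s^2 - s - 4

Using the Lagrange interpolation formula with nodes 3, 4, 5:
  L_0(s) = (s - 4)(s - 5) / 2
  L_1(s) = (s - 3)(s - 5) / -1
  L_2(s) = (s - 3)(s - 4) / 2
Then h(s) = -25·L_0(s) - 40·L_1(s) - 59·L_2(s).
Expanding and collecting terms gives h(s) = -2s^2 - s - 4.
Check: h(4) = -40. ✓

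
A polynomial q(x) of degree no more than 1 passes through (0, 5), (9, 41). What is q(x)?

Write q(x) = ax + b. Substituting each data point gives a linear system:
  b = 5
  9a + b = 41
Solving the system yields a = 4, b = 5.
So q(x) = 4x + 5.
Check: q(0) = 5. ✓

q(x) = 4x + 5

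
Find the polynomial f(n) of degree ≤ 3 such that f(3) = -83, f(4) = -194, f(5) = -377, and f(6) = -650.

Using the Lagrange interpolation formula with nodes 3, 4, 5, 6:
  L_0(n) = (n - 4)(n - 5)(n - 6) / -6
  L_1(n) = (n - 3)(n - 5)(n - 6) / 2
  L_2(n) = (n - 3)(n - 4)(n - 6) / -2
  L_3(n) = (n - 3)(n - 4)(n - 5) / 6
Then f(n) = -83·L_0(n) - 194·L_1(n) - 377·L_2(n) - 650·L_3(n).
Expanding and collecting terms gives f(n) = -3n³ - 2.
Check: f(5) = -377. ✓

f(n) = -3n^3 - 2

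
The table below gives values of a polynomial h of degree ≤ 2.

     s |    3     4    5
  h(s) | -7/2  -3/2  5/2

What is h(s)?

h(s) = s^2 - 5s + 5/2

Using the Lagrange interpolation formula with nodes 3, 4, 5:
  L_0(s) = (s - 4)(s - 5) / 2
  L_1(s) = (s - 3)(s - 5) / -1
  L_2(s) = (s - 3)(s - 4) / 2
Then h(s) = -7/2·L_0(s) - 3/2·L_1(s) + 5/2·L_2(s).
Expanding and collecting terms gives h(s) = s² - 5s + 5/2.
Check: h(5) = 5/2. ✓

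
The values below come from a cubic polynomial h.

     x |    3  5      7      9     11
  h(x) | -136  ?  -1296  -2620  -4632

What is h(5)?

On equispaced nodes a degree-3 polynomial has vanishing fourth forward difference, so
  h(3) - 4·h(5) + 6·h(7) - 4·h(9) + h(11) = 0.
Substituting the known values and solving for h(5):
  -4·h(5) = 2064
  h(5) = -516.

-516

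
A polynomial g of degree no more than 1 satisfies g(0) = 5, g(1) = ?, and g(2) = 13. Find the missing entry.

The 2 known points determine the degree-1 polynomial uniquely.
Write g(t) = at + b. Substituting each data point gives a linear system:
  b = 5
  2a + b = 13
Solving the system yields a = 4, b = 5.
So g(t) = 4t + 5.
Then g(1) = 9.

9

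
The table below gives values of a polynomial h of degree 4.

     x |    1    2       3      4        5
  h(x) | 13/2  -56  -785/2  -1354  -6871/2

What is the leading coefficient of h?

Write h(x) = ax^4 + bx^3 + cx^2 + dx + e. Substituting each data point gives a linear system:
  a + b + c + d + e = 13/2
  16a + 8b + 4c + 2d + e = -56
  81a + 27b + 9c + 3d + e = -785/2
  256a + 64b + 16c + 4d + e = -1354
  625a + 125b + 25c + 5d + e = -6871/2
Solving the system yields a = -6, b = 3/2, c = 4, d = 5, e = 2.
So h(x) = -6x⁴ + (3/2)x³ + 4x² + 5x + 2.
The leading coefficient is -6.

-6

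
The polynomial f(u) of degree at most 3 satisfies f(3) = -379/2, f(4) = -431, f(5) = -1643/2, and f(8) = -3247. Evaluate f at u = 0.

Using the Lagrange interpolation formula with nodes 3, 4, 5, 8:
  L_0(u) = (u - 4)(u - 5)(u - 8) / -10
  L_1(u) = (u - 3)(u - 5)(u - 8) / 4
  L_2(u) = (u - 3)(u - 4)(u - 8) / -6
  L_3(u) = (u - 3)(u - 4)(u - 5) / 60
Then f(u) = -379/2·L_0(u) - 431·L_1(u) - 1643/2·L_2(u) - 3247·L_3(u).
Expanding and collecting terms gives f(u) = -6u^3 - (5/2)u^2 - 2u + 1.
Evaluating at u = 0: f(0) = 1.

1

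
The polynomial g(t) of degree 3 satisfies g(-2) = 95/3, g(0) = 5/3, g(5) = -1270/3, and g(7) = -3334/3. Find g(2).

Write g(t) = at^3 + bt^2 + ct + d. Substituting each data point gives a linear system:
  -8a + 4b - 2c + d = 95/3
  d = 5/3
  125a + 25b + 5c + d = -1270/3
  343a + 49b + 7c + d = -3334/3
Solving the system yields a = -3, b = -1, c = -5, d = 5/3.
So g(t) = -3t³ - t² - 5t + 5/3.
Then g(2) = -109/3.

-109/3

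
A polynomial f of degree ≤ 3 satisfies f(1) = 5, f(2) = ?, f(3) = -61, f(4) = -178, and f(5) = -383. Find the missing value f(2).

-8

On equispaced nodes a degree-3 polynomial has vanishing fourth forward difference, so
  f(1) - 4·f(2) + 6·f(3) - 4·f(4) + f(5) = 0.
Substituting the known values and solving for f(2):
  -4·f(2) = 32
  f(2) = -8.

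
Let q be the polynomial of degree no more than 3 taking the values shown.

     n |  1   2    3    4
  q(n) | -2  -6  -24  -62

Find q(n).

Write q(n) = an^3 + bn^2 + cn + d. Substituting each data point gives a linear system:
  a + b + c + d = -2
  8a + 4b + 2c + d = -6
  27a + 9b + 3c + d = -24
  64a + 16b + 4c + d = -62
Solving the system yields a = -1, b = -1, c = 6, d = -6.
So q(n) = -n^3 - n^2 + 6n - 6.
Check: q(1) = -2. ✓

q(n) = -n^3 - n^2 + 6n - 6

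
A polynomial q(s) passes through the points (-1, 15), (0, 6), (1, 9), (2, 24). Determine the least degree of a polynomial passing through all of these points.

Forward differences of the values at s = -1, 0, 1, 2:
  q  : 15  6  9  24
  Δ  : -9  3  15
  Δ^2: 12  12
  Δ^3: 0
The second differences are constant (12) and nonzero, while all higher differences vanish, so the minimal degree is 2.

2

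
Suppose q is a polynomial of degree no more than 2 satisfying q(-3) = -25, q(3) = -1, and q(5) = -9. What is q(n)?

q(n) = -n^2 + 4n - 4

Write q(n) = an^2 + bn + c. Substituting each data point gives a linear system:
  9a - 3b + c = -25
  9a + 3b + c = -1
  25a + 5b + c = -9
Solving the system yields a = -1, b = 4, c = -4.
So q(n) = -n^2 + 4n - 4.
Check: q(5) = -9. ✓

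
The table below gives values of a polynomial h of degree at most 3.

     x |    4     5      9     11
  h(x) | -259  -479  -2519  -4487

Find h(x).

Using the Lagrange interpolation formula with nodes 4, 5, 9, 11:
  L_0(x) = (x - 5)(x - 9)(x - 11) / -35
  L_1(x) = (x - 4)(x - 9)(x - 11) / 24
  L_2(x) = (x - 4)(x - 5)(x - 11) / -40
  L_3(x) = (x - 4)(x - 5)(x - 9) / 84
Then h(x) = -259·L_0(x) - 479·L_1(x) - 2519·L_2(x) - 4487·L_3(x).
Expanding and collecting terms gives h(x) = -3x³ - 4x² - x + 1.
Check: h(5) = -479. ✓

h(x) = -3x^3 - 4x^2 - x + 1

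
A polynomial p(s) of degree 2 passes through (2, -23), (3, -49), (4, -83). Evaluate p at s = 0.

5

Write p(s) = as^2 + bs + c. Substituting each data point gives a linear system:
  4a + 2b + c = -23
  9a + 3b + c = -49
  16a + 4b + c = -83
Solving the system yields a = -4, b = -6, c = 5.
So p(s) = -4s^2 - 6s + 5.
Then p(0) = 5.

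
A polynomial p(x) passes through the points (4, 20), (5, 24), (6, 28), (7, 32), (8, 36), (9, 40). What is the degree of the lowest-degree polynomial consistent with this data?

1

Forward differences of the values at x = 4, 5, 6, 7, 8, 9:
  p  : 20  24  28  32  36  40
  Δ  : 4  4  4  4  4
  Δ^2: 0  0  0  0
  Δ^3: 0  0  0
  Δ^4: 0  0
  Δ^5: 0
The first differences are constant (4) and nonzero, while all higher differences vanish, so the minimal degree is 1.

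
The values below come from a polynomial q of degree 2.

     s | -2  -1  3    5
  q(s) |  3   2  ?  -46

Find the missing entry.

The 3 known points determine the degree-2 polynomial uniquely.
Write q(s) = as^2 + bs + c. Substituting each data point gives a linear system:
  4a - 2b + c = 3
  a - b + c = 2
  25a + 5b + c = -46
Solving the system yields a = -1, b = -4, c = -1.
So q(s) = -s^2 - 4s - 1.
Then q(3) = -22.

-22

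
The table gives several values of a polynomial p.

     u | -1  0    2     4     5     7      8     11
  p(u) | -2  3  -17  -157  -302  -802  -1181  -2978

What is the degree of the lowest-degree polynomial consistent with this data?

3

Divided differences on the nodes -1, 0, 2, 4, 5, 7, 8, 11:
  order 0: -2  3  -17  -157  -302  -802  -1181  -2978
  order 1: 5  -10  -70  -145  -250  -379  -599
  order 2: -5  -15  -25  -35  -43  -55
  order 3: -2  -2  -2  -2  -2
  order 4: 0  0  0  0
  order 5: 0  0  0
  order 6: 0  0
  order 7: 0
The order-3 divided differences are all -2 (nonzero) and every higher order vanishes, so the data lies on a polynomial of degree exactly 3.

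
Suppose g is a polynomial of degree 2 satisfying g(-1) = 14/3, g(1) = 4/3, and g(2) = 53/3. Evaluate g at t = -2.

73/3

Using the Lagrange interpolation formula with nodes -1, 1, 2:
  L_0(t) = (t - 1)(t - 2) / 6
  L_1(t) = (t + 1)(t - 2) / -2
  L_2(t) = (t + 1)(t - 1) / 3
Then g(t) = 14/3·L_0(t) + 4/3·L_1(t) + 53/3·L_2(t).
Expanding and collecting terms gives g(t) = 6t^2 - (5/3)t - 3.
Evaluating at t = -2: g(-2) = 73/3.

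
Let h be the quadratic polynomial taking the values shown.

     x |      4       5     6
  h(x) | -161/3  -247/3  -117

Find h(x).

Write h(x) = ax^2 + bx + c. Substituting each data point gives a linear system:
  16a + 4b + c = -161/3
  25a + 5b + c = -247/3
  36a + 6b + c = -117
Solving the system yields a = -3, b = -5/3, c = 1.
So h(x) = -3x² - (5/3)x + 1.
Check: h(5) = -247/3. ✓

h(x) = -3x^2 - (5/3)x + 1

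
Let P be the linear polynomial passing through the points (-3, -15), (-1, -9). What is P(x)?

Write P(x) = ax + b. Substituting each data point gives a linear system:
  -3a + b = -15
  -a + b = -9
Solving the system yields a = 3, b = -6.
So P(x) = 3x - 6.
Check: P(-3) = -15. ✓

P(x) = 3x - 6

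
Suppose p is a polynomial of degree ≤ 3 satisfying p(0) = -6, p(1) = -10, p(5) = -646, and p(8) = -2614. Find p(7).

Write p(n) = an^3 + bn^2 + cn + d. Substituting each data point gives a linear system:
  d = -6
  a + b + c + d = -10
  125a + 25b + 5c + d = -646
  512a + 64b + 8c + d = -2614
Solving the system yields a = -5, b = -1, c = 2, d = -6.
So p(n) = -5n^3 - n^2 + 2n - 6.
Then p(7) = -1756.

-1756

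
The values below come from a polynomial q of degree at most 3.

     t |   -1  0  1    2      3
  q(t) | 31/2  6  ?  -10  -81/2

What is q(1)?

3/2

On equispaced nodes a degree-3 polynomial has vanishing fourth forward difference, so
  q(-1) - 4·q(0) + 6·q(1) - 4·q(2) + q(3) = 0.
Substituting the known values and solving for q(1):
  6·q(1) = 9
  q(1) = 3/2.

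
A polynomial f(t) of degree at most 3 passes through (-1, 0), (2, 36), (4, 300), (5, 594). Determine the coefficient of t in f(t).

-2

Write f(t) = at^3 + bt^2 + ct + d. Substituting each data point gives a linear system:
  -a + b - c + d = 0
  8a + 4b + 2c + d = 36
  64a + 16b + 4c + d = 300
  125a + 25b + 5c + d = 594
Solving the system yields a = 5, b = -1, c = -2, d = 4.
So f(t) = 5t^3 - t^2 - 2t + 4.
The coefficient of t is -2.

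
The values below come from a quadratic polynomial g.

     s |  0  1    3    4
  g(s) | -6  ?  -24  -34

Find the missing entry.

The 3 known points determine the degree-2 polynomial uniquely.
Write g(s) = as^2 + bs + c. Substituting each data point gives a linear system:
  c = -6
  9a + 3b + c = -24
  16a + 4b + c = -34
Solving the system yields a = -1, b = -3, c = -6.
So g(s) = -s² - 3s - 6.
Then g(1) = -10.

-10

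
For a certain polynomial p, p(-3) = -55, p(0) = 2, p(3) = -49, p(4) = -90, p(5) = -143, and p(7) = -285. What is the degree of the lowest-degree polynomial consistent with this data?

Divided differences on the nodes -3, 0, 3, 4, 5, 7:
  order 0: -55  2  -49  -90  -143  -285
  order 1: 19  -17  -41  -53  -71
  order 2: -6  -6  -6  -6
  order 3: 0  0  0
  order 4: 0  0
  order 5: 0
The order-2 divided differences are all -6 (nonzero) and every higher order vanishes, so the data lies on a polynomial of degree exactly 2.

2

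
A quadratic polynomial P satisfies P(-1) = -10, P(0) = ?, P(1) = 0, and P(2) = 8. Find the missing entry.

On equispaced nodes a degree-2 polynomial has vanishing third forward difference, so
  - P(-1) + 3·P(0) - 3·P(1) + P(2) = 0.
Substituting the known values and solving for P(0):
  3·P(0) = -18
  P(0) = -6.

-6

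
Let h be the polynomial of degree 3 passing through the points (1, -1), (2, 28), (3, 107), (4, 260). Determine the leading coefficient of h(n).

Write h(n) = an^3 + bn^2 + cn + d. Substituting each data point gives a linear system:
  a + b + c + d = -1
  8a + 4b + 2c + d = 28
  27a + 9b + 3c + d = 107
  64a + 16b + 4c + d = 260
Solving the system yields a = 4, b = 1, c = -2, d = -4.
So h(n) = 4n^3 + n^2 - 2n - 4.
The leading coefficient is 4.

4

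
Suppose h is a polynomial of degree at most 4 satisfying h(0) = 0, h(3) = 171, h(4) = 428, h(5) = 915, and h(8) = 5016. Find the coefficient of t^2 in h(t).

6

Write h(t) = at^4 + bt^3 + ct^2 + dt + e. Substituting each data point gives a linear system:
  e = 0
  81a + 27b + 9c + 3d + e = 171
  256a + 64b + 16c + 4d + e = 428
  625a + 125b + 25c + 5d + e = 915
  4096a + 512b + 64c + 8d + e = 5016
Solving the system yields a = 1, b = 1, c = 6, d = 3, e = 0.
So h(t) = t⁴ + t³ + 6t² + 3t.
The coefficient of t^2 is 6.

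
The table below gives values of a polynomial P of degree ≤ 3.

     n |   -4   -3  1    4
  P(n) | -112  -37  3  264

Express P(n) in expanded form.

P(n) = 3n^3 + 5n^2 - n - 4

Using the Lagrange interpolation formula with nodes -4, -3, 1, 4:
  L_0(n) = (n + 3)(n - 1)(n - 4) / -40
  L_1(n) = (n + 4)(n - 1)(n - 4) / 28
  L_2(n) = (n + 4)(n + 3)(n - 4) / -60
  L_3(n) = (n + 4)(n + 3)(n - 1) / 168
Then P(n) = -112·L_0(n) - 37·L_1(n) + 3·L_2(n) + 264·L_3(n).
Expanding and collecting terms gives P(n) = 3n^3 + 5n^2 - n - 4.
Check: P(4) = 264. ✓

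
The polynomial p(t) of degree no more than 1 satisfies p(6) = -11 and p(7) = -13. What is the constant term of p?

Write p(t) = at + b. Substituting each data point gives a linear system:
  6a + b = -11
  7a + b = -13
Solving the system yields a = -2, b = 1.
So p(t) = -2t + 1.
The constant term is 1.

1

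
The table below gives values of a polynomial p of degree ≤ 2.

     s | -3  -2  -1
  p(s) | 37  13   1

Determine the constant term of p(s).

Write p(s) = as^2 + bs + c. Substituting each data point gives a linear system:
  9a - 3b + c = 37
  4a - 2b + c = 13
  a - b + c = 1
Solving the system yields a = 6, b = 6, c = 1.
So p(s) = 6s^2 + 6s + 1.
The constant term is 1.

1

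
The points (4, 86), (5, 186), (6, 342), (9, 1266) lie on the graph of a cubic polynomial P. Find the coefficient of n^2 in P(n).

-2

Write P(n) = an^3 + bn^2 + cn + d. Substituting each data point gives a linear system:
  64a + 16b + 4c + d = 86
  125a + 25b + 5c + d = 186
  216a + 36b + 6c + d = 342
  729a + 81b + 9c + d = 1266
Solving the system yields a = 2, b = -2, c = -4, d = 6.
So P(n) = 2n^3 - 2n^2 - 4n + 6.
The coefficient of n^2 is -2.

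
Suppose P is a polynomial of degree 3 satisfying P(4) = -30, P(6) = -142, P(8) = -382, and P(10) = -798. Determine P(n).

Using the Lagrange interpolation formula with nodes 4, 6, 8, 10:
  L_0(n) = (n - 6)(n - 8)(n - 10) / -48
  L_1(n) = (n - 4)(n - 8)(n - 10) / 16
  L_2(n) = (n - 4)(n - 6)(n - 10) / -16
  L_3(n) = (n - 4)(n - 6)(n - 8) / 48
Then P(n) = -30·L_0(n) - 142·L_1(n) - 382·L_2(n) - 798·L_3(n).
Expanding and collecting terms gives P(n) = -n³ + 2n² + 2.
Check: P(8) = -382. ✓

P(n) = -n^3 + 2n^2 + 2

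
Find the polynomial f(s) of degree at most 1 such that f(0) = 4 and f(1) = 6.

f(s) = 2s + 4

Using the Lagrange interpolation formula with nodes 0, 1:
  L_0(s) = (s - 1) / -1
  L_1(s) = s / 1
Then f(s) = 4·L_0(s) + 6·L_1(s).
Expanding and collecting terms gives f(s) = 2s + 4.
Check: f(1) = 6. ✓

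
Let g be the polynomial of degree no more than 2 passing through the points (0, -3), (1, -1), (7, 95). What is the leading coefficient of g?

2

Write g(t) = at^2 + bt + c. Substituting each data point gives a linear system:
  c = -3
  a + b + c = -1
  49a + 7b + c = 95
Solving the system yields a = 2, b = 0, c = -3.
So g(t) = 2t^2 - 3.
The leading coefficient is 2.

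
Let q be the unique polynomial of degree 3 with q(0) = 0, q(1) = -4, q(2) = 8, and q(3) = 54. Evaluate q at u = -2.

-16

Using the Lagrange interpolation formula with nodes 0, 1, 2, 3:
  L_0(u) = (u - 1)(u - 2)(u - 3) / -6
  L_1(u) = u(u - 2)(u - 3) / 2
  L_2(u) = u(u - 1)(u - 3) / -2
  L_3(u) = u(u - 1)(u - 2) / 6
Then q(u) = 0·L_0(u) - 4·L_1(u) + 8·L_2(u) + 54·L_3(u).
Expanding and collecting terms gives q(u) = 3u^3 - u^2 - 6u.
Evaluating at u = -2: q(-2) = -16.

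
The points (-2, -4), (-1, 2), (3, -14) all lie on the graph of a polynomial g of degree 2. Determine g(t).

Using the Lagrange interpolation formula with nodes -2, -1, 3:
  L_0(t) = (t + 1)(t - 3) / 5
  L_1(t) = (t + 2)(t - 3) / -4
  L_2(t) = (t + 2)(t + 1) / 20
Then g(t) = -4·L_0(t) + 2·L_1(t) - 14·L_2(t).
Expanding and collecting terms gives g(t) = -2t^2 + 4.
Check: g(3) = -14. ✓

g(t) = -2t^2 + 4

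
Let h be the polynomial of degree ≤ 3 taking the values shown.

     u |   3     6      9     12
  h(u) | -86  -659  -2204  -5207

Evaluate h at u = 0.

Using the Lagrange interpolation formula with nodes 3, 6, 9, 12:
  L_0(u) = (u - 6)(u - 9)(u - 12) / -162
  L_1(u) = (u - 3)(u - 9)(u - 12) / 54
  L_2(u) = (u - 3)(u - 6)(u - 12) / -54
  L_3(u) = (u - 3)(u - 6)(u - 9) / 162
Then h(u) = -86·L_0(u) - 659·L_1(u) - 2204·L_2(u) - 5207·L_3(u).
Expanding and collecting terms gives h(u) = -3u³ - 2u + 1.
Evaluating at u = 0: h(0) = 1.

1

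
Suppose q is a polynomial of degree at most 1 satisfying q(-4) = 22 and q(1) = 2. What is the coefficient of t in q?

-4

Write q(t) = at + b. Substituting each data point gives a linear system:
  -4a + b = 22
  a + b = 2
Solving the system yields a = -4, b = 6.
So q(t) = -4t + 6.
The leading coefficient is -4.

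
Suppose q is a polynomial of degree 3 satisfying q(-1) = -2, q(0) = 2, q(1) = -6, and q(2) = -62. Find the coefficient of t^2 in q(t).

Write q(t) = at^3 + bt^2 + ct + d. Substituting each data point gives a linear system:
  -a + b - c + d = -2
  d = 2
  a + b + c + d = -6
  8a + 4b + 2c + d = -62
Solving the system yields a = -6, b = -6, c = 4, d = 2.
So q(t) = -6t³ - 6t² + 4t + 2.
The coefficient of t^2 is -6.

-6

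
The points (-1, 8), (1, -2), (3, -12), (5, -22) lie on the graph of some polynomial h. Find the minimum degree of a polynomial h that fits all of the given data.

Forward differences of the values at u = -1, 1, 3, 5:
  h  : 8  -2  -12  -22
  Δ  : -10  -10  -10
  Δ^2: 0  0
  Δ^3: 0
The first differences are constant (-10) and nonzero, while all higher differences vanish, so the minimal degree is 1.

1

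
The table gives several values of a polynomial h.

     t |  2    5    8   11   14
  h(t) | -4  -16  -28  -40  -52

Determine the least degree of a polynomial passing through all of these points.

Forward differences of the values at t = 2, 5, 8, 11, 14:
  h  : -4  -16  -28  -40  -52
  Δ  : -12  -12  -12  -12
  Δ^2: 0  0  0
  Δ^3: 0  0
  Δ^4: 0
The first differences are constant (-12) and nonzero, while all higher differences vanish, so the minimal degree is 1.

1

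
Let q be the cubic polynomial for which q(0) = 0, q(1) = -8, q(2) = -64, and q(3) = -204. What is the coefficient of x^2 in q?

Write q(x) = ax^3 + bx^2 + cx + d. Substituting each data point gives a linear system:
  d = 0
  a + b + c + d = -8
  8a + 4b + 2c + d = -64
  27a + 9b + 3c + d = -204
Solving the system yields a = -6, b = -6, c = 4, d = 0.
So q(x) = -6x^3 - 6x^2 + 4x.
The coefficient of x^2 is -6.

-6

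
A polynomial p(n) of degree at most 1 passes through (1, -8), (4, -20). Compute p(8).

Using the Lagrange interpolation formula with nodes 1, 4:
  L_0(n) = (n - 4) / -3
  L_1(n) = (n - 1) / 3
Then p(n) = -8·L_0(n) - 20·L_1(n).
Expanding and collecting terms gives p(n) = -4n - 4.
Evaluating at n = 8: p(8) = -36.

-36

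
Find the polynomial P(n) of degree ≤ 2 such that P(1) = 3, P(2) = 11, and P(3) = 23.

Write P(n) = an^2 + bn + c. Substituting each data point gives a linear system:
  a + b + c = 3
  4a + 2b + c = 11
  9a + 3b + c = 23
Solving the system yields a = 2, b = 2, c = -1.
So P(n) = 2n² + 2n - 1.
Check: P(3) = 23. ✓

P(n) = 2n^2 + 2n - 1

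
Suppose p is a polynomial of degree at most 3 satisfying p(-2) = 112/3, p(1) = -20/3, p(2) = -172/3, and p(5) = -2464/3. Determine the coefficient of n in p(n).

Write p(n) = an^3 + bn^2 + cn + d. Substituting each data point gives a linear system:
  -8a + 4b - 2c + d = 112/3
  a + b + c + d = -20/3
  8a + 4b + 2c + d = -172/3
  125a + 25b + 5c + d = -2464/3
Solving the system yields a = -6, b = -3, c = 1/3, d = 2.
So p(n) = -6n³ - 3n² + (1/3)n + 2.
The coefficient of n is 1/3.

1/3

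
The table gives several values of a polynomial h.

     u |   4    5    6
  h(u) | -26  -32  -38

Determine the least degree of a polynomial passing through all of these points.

1

Forward differences of the values at u = 4, 5, 6:
  h  : -26  -32  -38
  Δ  : -6  -6
  Δ^2: 0
The first differences are constant (-6) and nonzero, while all higher differences vanish, so the minimal degree is 1.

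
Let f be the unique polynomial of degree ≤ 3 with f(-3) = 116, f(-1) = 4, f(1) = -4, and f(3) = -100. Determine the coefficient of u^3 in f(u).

Write f(u) = au^3 + bu^2 + cu + d. Substituting each data point gives a linear system:
  -27a + 9b - 3c + d = 116
  -a + b - c + d = 4
  a + b + c + d = -4
  27a + 9b + 3c + d = -100
Solving the system yields a = -4, b = 1, c = 0, d = -1.
So f(u) = -4u^3 + u^2 - 1.
The leading coefficient is -4.

-4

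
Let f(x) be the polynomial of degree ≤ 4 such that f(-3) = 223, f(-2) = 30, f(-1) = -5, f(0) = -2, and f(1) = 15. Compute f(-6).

4390

Using the Lagrange interpolation formula with nodes -3, -2, -1, 0, 1:
  L_0(x) = (x + 2)(x + 1)x(x - 1) / 24
  L_1(x) = (x + 3)(x + 1)x(x - 1) / -6
  L_2(x) = (x + 3)(x + 2)x(x - 1) / 4
  L_3(x) = (x + 3)(x + 2)(x + 1)(x - 1) / -6
  L_4(x) = (x + 3)(x + 2)(x + 1)x / 24
Then f(x) = 223·L_0(x) + 30·L_1(x) - 5·L_2(x) - 2·L_3(x) + 15·L_4(x).
Expanding and collecting terms gives f(x) = 4x^4 + 4x^3 + 3x^2 + 6x - 2.
Evaluating at x = -6: f(-6) = 4390.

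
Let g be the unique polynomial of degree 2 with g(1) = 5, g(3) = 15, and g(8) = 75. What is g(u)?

Write g(u) = au^2 + bu + c. Substituting each data point gives a linear system:
  a + b + c = 5
  9a + 3b + c = 15
  64a + 8b + c = 75
Solving the system yields a = 1, b = 1, c = 3.
So g(u) = u^2 + u + 3.
Check: g(3) = 15. ✓

g(u) = u^2 + u + 3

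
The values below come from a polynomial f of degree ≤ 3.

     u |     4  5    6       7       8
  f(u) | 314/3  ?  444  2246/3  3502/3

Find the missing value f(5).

706/3

The 4 known points determine the degree-3 polynomial uniquely.
Write f(u) = au^3 + bu^2 + cu + d. Substituting each data point gives a linear system:
  64a + 16b + 4c + d = 314/3
  216a + 36b + 6c + d = 444
  343a + 49b + 7c + d = 2246/3
  512a + 64b + 8c + d = 3502/3
Solving the system yields a = 3, b = -6, c = 5/3, d = 2.
So f(u) = 3u^3 - 6u^2 + (5/3)u + 2.
Then f(5) = 706/3.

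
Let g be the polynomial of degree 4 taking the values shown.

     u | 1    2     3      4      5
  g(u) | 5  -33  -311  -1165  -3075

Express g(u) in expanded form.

g(u) = -6u^4 + 4u^3 + 6u^2 + 6u - 5

Write g(u) = au^4 + bu^3 + cu^2 + du + e. Substituting each data point gives a linear system:
  a + b + c + d + e = 5
  16a + 8b + 4c + 2d + e = -33
  81a + 27b + 9c + 3d + e = -311
  256a + 64b + 16c + 4d + e = -1165
  625a + 125b + 25c + 5d + e = -3075
Solving the system yields a = -6, b = 4, c = 6, d = 6, e = -5.
So g(u) = -6u^4 + 4u^3 + 6u^2 + 6u - 5.
Check: g(2) = -33. ✓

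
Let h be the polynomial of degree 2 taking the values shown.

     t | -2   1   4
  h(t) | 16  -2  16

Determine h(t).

Using the Lagrange interpolation formula with nodes -2, 1, 4:
  L_0(t) = (t - 1)(t - 4) / 18
  L_1(t) = (t + 2)(t - 4) / -9
  L_2(t) = (t + 2)(t - 1) / 18
Then h(t) = 16·L_0(t) - 2·L_1(t) + 16·L_2(t).
Expanding and collecting terms gives h(t) = 2t^2 - 4t.
Check: h(-2) = 16. ✓

h(t) = 2t^2 - 4t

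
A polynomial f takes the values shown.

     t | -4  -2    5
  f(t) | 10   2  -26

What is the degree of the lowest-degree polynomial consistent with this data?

Divided differences on the nodes -4, -2, 5:
  order 0: 10  2  -26
  order 1: -4  -4
  order 2: 0
The order-1 divided differences are all -4 (nonzero) and every higher order vanishes, so the data lies on a polynomial of degree exactly 1.

1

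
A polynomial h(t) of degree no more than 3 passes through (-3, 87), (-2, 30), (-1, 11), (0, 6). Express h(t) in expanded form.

h(t) = -4t^3 - 5t^2 - 6t + 6

Using the Lagrange interpolation formula with nodes -3, -2, -1, 0:
  L_0(t) = (t + 2)(t + 1)t / -6
  L_1(t) = (t + 3)(t + 1)t / 2
  L_2(t) = (t + 3)(t + 2)t / -2
  L_3(t) = (t + 3)(t + 2)(t + 1) / 6
Then h(t) = 87·L_0(t) + 30·L_1(t) + 11·L_2(t) + 6·L_3(t).
Expanding and collecting terms gives h(t) = -4t^3 - 5t^2 - 6t + 6.
Check: h(-3) = 87. ✓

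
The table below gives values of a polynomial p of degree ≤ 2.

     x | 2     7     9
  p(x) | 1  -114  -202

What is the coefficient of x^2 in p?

Write p(x) = ax^2 + bx + c. Substituting each data point gives a linear system:
  4a + 2b + c = 1
  49a + 7b + c = -114
  81a + 9b + c = -202
Solving the system yields a = -3, b = 4, c = 5.
So p(x) = -3x² + 4x + 5.
The leading coefficient is -3.

-3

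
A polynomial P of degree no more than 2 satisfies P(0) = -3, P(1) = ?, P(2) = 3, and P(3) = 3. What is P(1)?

1

On equispaced nodes a degree-2 polynomial has vanishing third forward difference, so
  - P(0) + 3·P(1) - 3·P(2) + P(3) = 0.
Substituting the known values and solving for P(1):
  3·P(1) = 3
  P(1) = 1.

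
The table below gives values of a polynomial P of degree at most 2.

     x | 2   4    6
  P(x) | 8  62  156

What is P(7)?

218

Forward differences of the values at x = 2, 4, 6:
  P  : 8  62  156
  Δ  : 54  94
  Δ^2: 40
The second differences are constant, confirming degree 2.
Interpolating (Newton forward form) and evaluating at x = 7 gives P(7) = 218.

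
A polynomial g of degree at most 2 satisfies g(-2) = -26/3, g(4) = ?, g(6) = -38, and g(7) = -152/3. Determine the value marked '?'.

The 3 known points determine the degree-2 polynomial uniquely.
Write g(u) = au^2 + bu + c. Substituting each data point gives a linear system:
  4a - 2b + c = -26/3
  36a + 6b + c = -38
  49a + 7b + c = -152/3
Solving the system yields a = -1, b = 1/3, c = -4.
So g(u) = -u² + (1/3)u - 4.
Then g(4) = -56/3.

-56/3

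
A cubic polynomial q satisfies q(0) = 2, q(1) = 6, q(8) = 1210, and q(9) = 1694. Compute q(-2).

Write q(n) = an^3 + bn^2 + cn + d. Substituting each data point gives a linear system:
  d = 2
  a + b + c + d = 6
  512a + 64b + 8c + d = 1210
  729a + 81b + 9c + d = 1694
Solving the system yields a = 2, b = 3, c = -1, d = 2.
So q(n) = 2n³ + 3n² - n + 2.
Then q(-2) = 0.

0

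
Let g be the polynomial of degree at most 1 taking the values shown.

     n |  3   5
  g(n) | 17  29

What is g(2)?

11

Write g(n) = an + b. Substituting each data point gives a linear system:
  3a + b = 17
  5a + b = 29
Solving the system yields a = 6, b = -1.
So g(n) = 6n - 1.
Then g(2) = 11.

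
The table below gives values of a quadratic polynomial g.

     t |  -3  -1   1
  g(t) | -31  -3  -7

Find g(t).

Write g(t) = at^2 + bt + c. Substituting each data point gives a linear system:
  9a - 3b + c = -31
  a - b + c = -3
  a + b + c = -7
Solving the system yields a = -4, b = -2, c = -1.
So g(t) = -4t² - 2t - 1.
Check: g(1) = -7. ✓

g(t) = -4t^2 - 2t - 1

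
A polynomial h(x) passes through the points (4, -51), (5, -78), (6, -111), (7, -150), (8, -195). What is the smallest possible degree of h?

2

Forward differences of the values at x = 4, 5, 6, 7, 8:
  h  : -51  -78  -111  -150  -195
  Δ  : -27  -33  -39  -45
  Δ^2: -6  -6  -6
  Δ^3: 0  0
  Δ^4: 0
The second differences are constant (-6) and nonzero, while all higher differences vanish, so the minimal degree is 2.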